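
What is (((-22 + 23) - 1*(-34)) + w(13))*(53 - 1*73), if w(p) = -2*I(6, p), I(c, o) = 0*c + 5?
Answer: -500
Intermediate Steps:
I(c, o) = 5 (I(c, o) = 0 + 5 = 5)
w(p) = -10 (w(p) = -2*5 = -10)
(((-22 + 23) - 1*(-34)) + w(13))*(53 - 1*73) = (((-22 + 23) - 1*(-34)) - 10)*(53 - 1*73) = ((1 + 34) - 10)*(53 - 73) = (35 - 10)*(-20) = 25*(-20) = -500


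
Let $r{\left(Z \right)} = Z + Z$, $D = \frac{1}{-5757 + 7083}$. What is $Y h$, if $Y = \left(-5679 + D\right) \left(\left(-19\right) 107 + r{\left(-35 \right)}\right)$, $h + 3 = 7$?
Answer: $\frac{10557554906}{221} \approx 4.7772 \cdot 10^{7}$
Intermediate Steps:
$D = \frac{1}{1326} \approx 0.00075415$
$r{\left(Z \right)} = 2 Z$
$h = 4$ ($h = -3 + 7 = 4$)
$Y = \frac{5278777453}{442}$ ($Y = \left(-5679 + \frac{1}{1326}\right) \left(\left(-19\right) 107 + 2 \left(-35\right)\right) = - \frac{7530353 \left(-2033 - 70\right)}{1326} = \left(- \frac{7530353}{1326}\right) \left(-2103\right) = \frac{5278777453}{442} \approx 1.1943 \cdot 10^{7}$)
$Y h = \frac{5278777453}{442} \cdot 4 = \frac{10557554906}{221}$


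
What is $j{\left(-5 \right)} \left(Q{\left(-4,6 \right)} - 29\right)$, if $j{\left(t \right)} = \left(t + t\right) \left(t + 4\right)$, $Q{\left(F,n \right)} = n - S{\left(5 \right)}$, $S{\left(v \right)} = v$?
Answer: $-280$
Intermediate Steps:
$Q{\left(F,n \right)} = -5 + n$ ($Q{\left(F,n \right)} = n - 5 = -5 + n$)
$j{\left(t \right)} = 2 t \left(4 + t\right)$
$j{\left(-5 \right)} \left(Q{\left(-4,6 \right)} - 29\right) = 2 \left(-5\right) \left(4 - 5\right) \left(\left(-5 + 6\right) - 29\right) = 2 \left(-5\right) \left(-1\right) \left(1 - 29\right) = 10 \left(-28\right) = -280$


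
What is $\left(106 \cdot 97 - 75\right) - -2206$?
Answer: $12413$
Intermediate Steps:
$\left(106 \cdot 97 - 75\right) - -2206 = \left(10282 - 75\right) + 2206 = 10207 + 2206 = 12413$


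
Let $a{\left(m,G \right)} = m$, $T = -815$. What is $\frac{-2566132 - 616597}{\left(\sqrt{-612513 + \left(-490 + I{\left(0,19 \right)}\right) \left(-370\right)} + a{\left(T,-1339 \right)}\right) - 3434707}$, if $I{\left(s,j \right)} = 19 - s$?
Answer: $\frac{3644778499846}{3934270616909} + \frac{3182729 i \sqrt{438243}}{11802811850727} \approx 0.92642 + 0.00017851 i$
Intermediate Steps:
$\frac{-2566132 - 616597}{\left(\sqrt{-612513 + \left(-490 + I{\left(0,19 \right)}\right) \left(-370\right)} + a{\left(T,-1339 \right)}\right) - 3434707} = \frac{-2566132 - 616597}{\left(\sqrt{-612513 + \left(-490 + \left(19 - 0\right)\right) \left(-370\right)} - 815\right) - 3434707} = - \frac{3182729}{\left(\sqrt{-612513 + \left(-490 + \left(19 + 0\right)\right) \left(-370\right)} - 815\right) - 3434707} = - \frac{3182729}{\left(\sqrt{-612513 + \left(-490 + 19\right) \left(-370\right)} - 815\right) - 3434707} = - \frac{3182729}{\left(\sqrt{-612513 - -174270} - 815\right) - 3434707} = - \frac{3182729}{\left(\sqrt{-612513 + 174270} - 815\right) - 3434707} = - \frac{3182729}{\left(\sqrt{-438243} - 815\right) - 3434707} = - \frac{3182729}{\left(i \sqrt{438243} - 815\right) - 3434707} = - \frac{3182729}{\left(-815 + i \sqrt{438243}\right) - 3434707} = - \frac{3182729}{-3435522 + i \sqrt{438243}}$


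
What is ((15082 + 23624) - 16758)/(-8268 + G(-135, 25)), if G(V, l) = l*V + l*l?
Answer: -10974/5509 ≈ -1.9920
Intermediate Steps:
G(V, l) = l² + V*l (G(V, l) = V*l + l² = l² + V*l)
((15082 + 23624) - 16758)/(-8268 + G(-135, 25)) = ((15082 + 23624) - 16758)/(-8268 + 25*(-135 + 25)) = (38706 - 16758)/(-8268 + 25*(-110)) = 21948/(-8268 - 2750) = 21948/(-11018) = 21948*(-1/11018) = -10974/5509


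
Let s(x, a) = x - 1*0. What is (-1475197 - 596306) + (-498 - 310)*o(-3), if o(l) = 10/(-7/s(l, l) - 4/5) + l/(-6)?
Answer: -47775061/23 ≈ -2.0772e+6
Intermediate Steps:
s(x, a) = x (s(x, a) = x + 0 = x)
o(l) = 10/(-⅘ - 7/l) - l/6 (o(l) = 10/(-7/l - 4/5) + l/(-6) = 10/(-7/l - 4*⅕) + l*(-⅙) = 10/(-7/l - ⅘) - l/6 = 10/(-⅘ - 7/l) - l/6)
(-1475197 - 596306) + (-498 - 310)*o(-3) = (-1475197 - 596306) + (-498 - 310)*((⅙)*(-3)*(-335 - 4*(-3))/(35 + 4*(-3))) = -2071503 - 404*(-3)*(-335 + 12)/(3*(35 - 12)) = -2071503 - 404*(-3)*(-323)/(3*23) = -2071503 - 808*323/46 = -2071503 - 130492/23 = -47775061/23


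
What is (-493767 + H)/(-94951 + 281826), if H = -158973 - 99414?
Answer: -57858/14375 ≈ -4.0249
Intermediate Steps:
H = -258387
(-493767 + H)/(-94951 + 281826) = (-493767 - 258387)/(-94951 + 281826) = -752154/186875 = -752154*1/186875 = -57858/14375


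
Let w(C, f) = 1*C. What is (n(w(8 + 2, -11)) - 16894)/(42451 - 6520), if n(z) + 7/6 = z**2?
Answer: -100771/215586 ≈ -0.46743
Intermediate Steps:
w(C, f) = C
n(z) = -7/6 + z**2
(n(w(8 + 2, -11)) - 16894)/(42451 - 6520) = ((-7/6 + (8 + 2)**2) - 16894)/(42451 - 6520) = ((-7/6 + 10**2) - 16894)/35931 = ((-7/6 + 100) - 16894)*(1/35931) = (593/6 - 16894)*(1/35931) = -100771/6*1/35931 = -100771/215586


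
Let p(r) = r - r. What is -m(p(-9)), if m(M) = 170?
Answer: -170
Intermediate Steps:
p(r) = 0
-m(p(-9)) = -1*170 = -170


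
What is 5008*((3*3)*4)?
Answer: 180288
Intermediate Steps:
5008*((3*3)*4) = 5008*(9*4) = 5008*36 = 180288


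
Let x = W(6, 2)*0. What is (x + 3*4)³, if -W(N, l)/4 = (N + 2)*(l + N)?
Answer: 1728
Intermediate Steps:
W(N, l) = -4*(2 + N)*(N + l) (W(N, l) = -4*(N + 2)*(l + N) = -4*(2 + N)*(N + l))
x = 0 (x = (-8*6 - 8*2 - 4*6² - 4*6*2)*0 = (-48 - 16 - 4*36 - 48)*0 = (-48 - 16 - 144 - 48)*0 = -256*0 = 0)
(x + 3*4)³ = (0 + 3*4)³ = (0 + 12)³ = 12³ = 1728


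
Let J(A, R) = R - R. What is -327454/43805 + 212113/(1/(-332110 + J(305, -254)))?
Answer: -3085836585803604/43805 ≈ -7.0445e+10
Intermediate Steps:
J(A, R) = 0
-327454/43805 + 212113/(1/(-332110 + J(305, -254))) = -327454/43805 + 212113/(1/(-332110 + 0)) = -327454*1/43805 + 212113/(1/(-332110)) = -327454/43805 + 212113/(-1/332110) = -327454/43805 + 212113*(-332110) = -327454/43805 - 70444848430 = -3085836585803604/43805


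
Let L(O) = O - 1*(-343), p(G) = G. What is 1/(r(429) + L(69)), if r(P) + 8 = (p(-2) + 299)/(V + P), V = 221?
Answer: 650/262897 ≈ 0.0024725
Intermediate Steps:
L(O) = 343 + O (L(O) = O + 343 = 343 + O)
r(P) = -8 + 297/(221 + P) (r(P) = -8 + (-2 + 299)/(221 + P) = -8 + 297/(221 + P))
1/(r(429) + L(69)) = 1/((-1471 - 8*429)/(221 + 429) + (343 + 69)) = 1/((-1471 - 3432)/650 + 412) = 1/((1/650)*(-4903) + 412) = 1/(-4903/650 + 412) = 1/(262897/650) = 650/262897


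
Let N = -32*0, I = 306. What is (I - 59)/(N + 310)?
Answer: 247/310 ≈ 0.79677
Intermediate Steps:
N = 0
(I - 59)/(N + 310) = (306 - 59)/(0 + 310) = 247/310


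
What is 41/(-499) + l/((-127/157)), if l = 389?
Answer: -30480634/63373 ≈ -480.97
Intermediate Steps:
41/(-499) + l/((-127/157)) = 41/(-499) + 389/((-127/157)) = 41*(-1/499) + 389/((-127*1/157)) = -41/499 + 389/(-127/157) = -41/499 + 389*(-157/127) = -41/499 - 61073/127 = -30480634/63373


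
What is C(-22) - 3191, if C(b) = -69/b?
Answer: -70133/22 ≈ -3187.9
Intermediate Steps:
C(-22) - 3191 = -69/(-22) - 3191 = -69*(-1/22) - 3191 = 69/22 - 3191 = -70133/22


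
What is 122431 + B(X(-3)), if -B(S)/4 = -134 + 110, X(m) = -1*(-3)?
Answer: 122527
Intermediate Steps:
X(m) = 3
B(S) = 96 (B(S) = -4*(-134 + 110) = -4*(-24) = 96)
122431 + B(X(-3)) = 122431 + 96 = 122527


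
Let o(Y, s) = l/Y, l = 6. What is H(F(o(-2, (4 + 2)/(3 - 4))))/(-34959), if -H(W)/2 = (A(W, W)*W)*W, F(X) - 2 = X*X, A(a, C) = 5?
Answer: 1210/34959 ≈ 0.034612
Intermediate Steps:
o(Y, s) = 6/Y
F(X) = 2 + X² (F(X) = 2 + X*X = 2 + X²)
H(W) = -10*W² (H(W) = -2*5*W*W = -10*W²)
H(F(o(-2, (4 + 2)/(3 - 4))))/(-34959) = -10*(2 + (6/(-2))²)²/(-34959) = -10*(2 + (6*(-½))²)²*(-1/34959) = -10*(2 + (-3)²)²*(-1/34959) = -10*(2 + 9)²*(-1/34959) = -10*11²*(-1/34959) = -10*121*(-1/34959) = -1210*(-1/34959) = 1210/34959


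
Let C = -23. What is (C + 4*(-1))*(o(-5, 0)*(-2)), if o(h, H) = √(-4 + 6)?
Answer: 54*√2 ≈ 76.368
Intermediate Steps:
o(h, H) = √2
(C + 4*(-1))*(o(-5, 0)*(-2)) = (-23 + 4*(-1))*(√2*(-2)) = (-23 - 4)*(-2*√2) = -(-54)*√2 = 54*√2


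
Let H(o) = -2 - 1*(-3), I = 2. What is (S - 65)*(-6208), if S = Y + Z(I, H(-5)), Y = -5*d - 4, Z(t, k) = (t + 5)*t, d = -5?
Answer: 186240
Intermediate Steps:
H(o) = 1 (H(o) = -2 + 3 = 1)
Z(t, k) = t*(5 + t) (Z(t, k) = (5 + t)*t = t*(5 + t))
Y = 21 (Y = -5*(-5) - 4 = 25 - 4 = 21)
S = 35 (S = 21 + 2*(5 + 2) = 21 + 2*7 = 21 + 14 = 35)
(S - 65)*(-6208) = (35 - 65)*(-6208) = -30*(-6208) = 186240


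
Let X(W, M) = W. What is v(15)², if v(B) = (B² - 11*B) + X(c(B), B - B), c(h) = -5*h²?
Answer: 1134225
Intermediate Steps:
v(B) = -11*B - 4*B² (v(B) = (B² - 11*B) - 5*B² = -11*B - 4*B²)
v(15)² = (15*(-11 - 4*15))² = (15*(-11 - 60))² = (15*(-71))² = (-1065)² = 1134225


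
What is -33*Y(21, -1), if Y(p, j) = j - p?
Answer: 726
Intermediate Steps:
-33*Y(21, -1) = -33*(-1 - 1*21) = -33*(-1 - 21) = -33*(-22) = 726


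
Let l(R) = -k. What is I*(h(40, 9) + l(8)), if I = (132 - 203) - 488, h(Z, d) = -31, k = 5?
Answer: 20124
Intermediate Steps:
I = -559 (I = -71 - 488 = -559)
l(R) = -5 (l(R) = -1*5 = -5)
I*(h(40, 9) + l(8)) = -559*(-31 - 5) = -559*(-36) = 20124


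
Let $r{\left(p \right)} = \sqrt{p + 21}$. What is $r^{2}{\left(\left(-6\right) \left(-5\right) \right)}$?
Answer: $51$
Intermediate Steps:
$r{\left(p \right)} = \sqrt{21 + p}$
$r^{2}{\left(\left(-6\right) \left(-5\right) \right)} = \left(\sqrt{21 - -30}\right)^{2} = \left(\sqrt{21 + 30}\right)^{2} = \left(\sqrt{51}\right)^{2} = 51$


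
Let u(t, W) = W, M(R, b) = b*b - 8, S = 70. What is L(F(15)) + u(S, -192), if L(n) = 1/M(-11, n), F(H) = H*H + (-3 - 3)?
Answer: -9206975/47953 ≈ -192.00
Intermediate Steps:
M(R, b) = -8 + b² (M(R, b) = b² - 8 = -8 + b²)
F(H) = -6 + H² (F(H) = H² - 6 = -6 + H²)
L(n) = 1/(-8 + n²)
L(F(15)) + u(S, -192) = 1/(-8 + (-6 + 15²)²) - 192 = 1/(-8 + (-6 + 225)²) - 192 = 1/(-8 + 219²) - 192 = 1/(-8 + 47961) - 192 = 1/47953 - 192 = -9206975/47953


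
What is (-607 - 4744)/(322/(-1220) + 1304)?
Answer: -3264110/795279 ≈ -4.1044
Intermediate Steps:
(-607 - 4744)/(322/(-1220) + 1304) = -5351/(322*(-1/1220) + 1304) = -5351/(-161/610 + 1304) = -5351/795279/610 = -5351*610/795279 = -3264110/795279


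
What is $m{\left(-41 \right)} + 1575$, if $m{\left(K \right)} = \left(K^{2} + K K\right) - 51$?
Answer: $4886$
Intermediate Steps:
$m{\left(K \right)} = -51 + 2 K^{2}$ ($m{\left(K \right)} = \left(K^{2} + K^{2}\right) - 51 = 2 K^{2} - 51 = -51 + 2 K^{2}$)
$m{\left(-41 \right)} + 1575 = \left(-51 + 2 \left(-41\right)^{2}\right) + 1575 = \left(-51 + 2 \cdot 1681\right) + 1575 = \left(-51 + 3362\right) + 1575 = 3311 + 1575 = 4886$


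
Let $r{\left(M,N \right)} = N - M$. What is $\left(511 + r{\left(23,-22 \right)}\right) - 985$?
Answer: $-519$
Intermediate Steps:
$\left(511 + r{\left(23,-22 \right)}\right) - 985 = \left(511 - 45\right) - 985 = 466 - 985 = -519$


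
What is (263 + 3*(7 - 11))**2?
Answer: 63001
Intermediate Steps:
(263 + 3*(7 - 11))**2 = (263 + 3*(-4))**2 = (263 - 12)**2 = 251**2 = 63001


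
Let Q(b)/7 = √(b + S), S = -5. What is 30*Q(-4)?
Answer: 630*I ≈ 630.0*I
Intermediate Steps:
Q(b) = 7*√(-5 + b) (Q(b) = 7*√(b - 5) = 7*√(-5 + b))
30*Q(-4) = 30*(7*√(-5 - 4)) = 30*(7*√(-9)) = 30*(7*(3*I)) = 30*(21*I) = 630*I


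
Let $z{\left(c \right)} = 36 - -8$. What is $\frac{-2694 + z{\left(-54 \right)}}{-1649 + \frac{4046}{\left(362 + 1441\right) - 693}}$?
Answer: $\frac{735375}{456586} \approx 1.6106$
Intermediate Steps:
$z{\left(c \right)} = 44$ ($z{\left(c \right)} = 36 + 8 = 44$)
$\frac{-2694 + z{\left(-54 \right)}}{-1649 + \frac{4046}{\left(362 + 1441\right) - 693}} = \frac{-2694 + 44}{-1649 + \frac{4046}{\left(362 + 1441\right) - 693}} = - \frac{2650}{-1649 + \frac{4046}{1803 - 693}} = - \frac{2650}{-1649 + \frac{4046}{1110}} = - \frac{2650}{-1649 + 4046 \cdot \frac{1}{1110}} = - \frac{2650}{-1649 + \frac{2023}{555}} = - \frac{2650}{- \frac{913172}{555}} = \left(-2650\right) \left(- \frac{555}{913172}\right) = \frac{735375}{456586}$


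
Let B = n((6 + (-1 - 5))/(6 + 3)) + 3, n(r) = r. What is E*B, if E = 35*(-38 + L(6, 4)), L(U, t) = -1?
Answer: -4095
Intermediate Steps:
B = 3 (B = (6 + (-1 - 5))/(6 + 3) + 3 = (6 - 6)/9 + 3 = 0*(⅑) + 3 = 0 + 3 = 3)
E = -1365 (E = 35*(-38 - 1) = 35*(-39) = -1365)
E*B = -1365*3 = -4095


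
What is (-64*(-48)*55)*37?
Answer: 6251520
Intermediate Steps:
(-64*(-48)*55)*37 = (3072*55)*37 = 168960*37 = 6251520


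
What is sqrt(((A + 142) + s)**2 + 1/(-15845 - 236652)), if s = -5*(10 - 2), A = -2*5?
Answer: sqrt(11012654629871)/36071 ≈ 92.000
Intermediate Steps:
A = -10
s = -40 (s = -5*8 = -40)
sqrt(((A + 142) + s)**2 + 1/(-15845 - 236652)) = sqrt(((-10 + 142) - 40)**2 + 1/(-15845 - 236652)) = sqrt((132 - 40)**2 + 1/(-252497)) = sqrt(92**2 - 1/252497) = sqrt(8464 - 1/252497) = sqrt(2137134607/252497) = sqrt(11012654629871)/36071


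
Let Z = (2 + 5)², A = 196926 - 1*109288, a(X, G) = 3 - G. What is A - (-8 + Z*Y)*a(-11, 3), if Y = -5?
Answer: 87638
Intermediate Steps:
A = 87638 (A = 196926 - 109288 = 87638)
Z = 49 (Z = 7² = 49)
A - (-8 + Z*Y)*a(-11, 3) = 87638 - (-8 + 49*(-5))*(3 - 1*3) = 87638 - (-8 - 245)*(3 - 3) = 87638 - (-253)*0 = 87638 - 1*0 = 87638 + 0 = 87638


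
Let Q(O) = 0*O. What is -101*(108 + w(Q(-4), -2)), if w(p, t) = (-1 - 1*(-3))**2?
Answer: -11312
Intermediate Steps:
Q(O) = 0
w(p, t) = 4 (w(p, t) = (-1 + 3)**2 = 2**2 = 4)
-101*(108 + w(Q(-4), -2)) = -101*(108 + 4) = -101*112 = -11312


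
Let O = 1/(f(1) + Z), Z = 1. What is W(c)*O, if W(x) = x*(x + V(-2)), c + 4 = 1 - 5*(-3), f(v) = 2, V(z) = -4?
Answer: 32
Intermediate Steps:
c = 12 (c = -4 + (1 - 5*(-3)) = -4 + (1 + 15) = -4 + 16 = 12)
W(x) = x*(-4 + x) (W(x) = x*(x - 4) = x*(-4 + x))
O = ⅓ (O = 1/(2 + 1) = 1/3 = ⅓ ≈ 0.33333)
W(c)*O = (12*(-4 + 12))*(⅓) = (12*8)*(⅓) = 96*(⅓) = 32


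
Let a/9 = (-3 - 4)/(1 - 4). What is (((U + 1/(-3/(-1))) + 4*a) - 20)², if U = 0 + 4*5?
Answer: 64009/9 ≈ 7112.1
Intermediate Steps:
U = 20 (U = 0 + 20 = 20)
a = 21 (a = 9*((-3 - 4)/(1 - 4)) = 9*(-7/(-3)) = 9*(-7*(-⅓)) = 9*(7/3) = 21)
(((U + 1/(-3/(-1))) + 4*a) - 20)² = (((20 + 1/(-3/(-1))) + 4*21) - 20)² = (((20 + 1/(-3*(-1))) + 84) - 20)² = (((20 + 1/3) + 84) - 20)² = (((20 + 1*(⅓)) + 84) - 20)² = (((20 + ⅓) + 84) - 20)² = ((61/3 + 84) - 20)² = (313/3 - 20)² = (253/3)² = 64009/9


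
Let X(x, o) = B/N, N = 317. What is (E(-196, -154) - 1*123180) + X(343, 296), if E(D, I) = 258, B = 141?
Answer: -38966133/317 ≈ -1.2292e+5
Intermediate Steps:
X(x, o) = 141/317
(E(-196, -154) - 1*123180) + X(343, 296) = (258 - 1*123180) + 141/317 = (258 - 123180) + 141/317 = -122922 + 141/317 = -38966133/317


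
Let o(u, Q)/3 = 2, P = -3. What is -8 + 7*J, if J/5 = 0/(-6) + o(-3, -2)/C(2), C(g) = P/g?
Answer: -148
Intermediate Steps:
o(u, Q) = 6 (o(u, Q) = 3*2 = 6)
C(g) = -3/g
J = -20 (J = 5*(0/(-6) + 6/((-3/2))) = 5*(0*(-⅙) + 6/((-3*½))) = 5*(0 + 6/(-3/2)) = 5*(0 + 6*(-⅔)) = 5*(0 - 4) = 5*(-4) = -20)
-8 + 7*J = -8 + 7*(-20) = -8 - 140 = -148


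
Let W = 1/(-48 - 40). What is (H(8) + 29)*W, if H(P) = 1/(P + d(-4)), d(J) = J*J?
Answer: -697/2112 ≈ -0.33002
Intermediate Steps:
d(J) = J²
H(P) = 1/(16 + P) (H(P) = 1/(P + (-4)²) = 1/(P + 16) = 1/(16 + P))
W = -1/88 (W = 1/(-88) = -1/88 ≈ -0.011364)
(H(8) + 29)*W = (1/(16 + 8) + 29)*(-1/88) = (1/24 + 29)*(-1/88) = (697/24)*(-1/88) = -697/2112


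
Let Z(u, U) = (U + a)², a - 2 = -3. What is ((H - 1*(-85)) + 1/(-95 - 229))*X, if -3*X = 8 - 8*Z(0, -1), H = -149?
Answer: -41474/81 ≈ -512.02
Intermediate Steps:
a = -1 (a = 2 - 3 = -1)
Z(u, U) = (-1 + U)² (Z(u, U) = (U - 1)² = (-1 + U)²)
X = 8 (X = -(8 - 8*(-1 - 1)²)/3 = -(8 - 8*(-2)²)/3 = -(8 - 8*4)/3 = -(8 - 32)/3 = -⅓*(-24) = 8)
((H - 1*(-85)) + 1/(-95 - 229))*X = ((-149 - 1*(-85)) + 1/(-95 - 229))*8 = ((-149 + 85) + 1/(-324))*8 = (-64 - 1/324)*8 = -20737/324*8 = -41474/81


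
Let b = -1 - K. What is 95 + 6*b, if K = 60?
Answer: -271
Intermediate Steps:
b = -61 (b = -1 - 1*60 = -1 - 60 = -61)
95 + 6*b = 95 + 6*(-61) = 95 - 366 = -271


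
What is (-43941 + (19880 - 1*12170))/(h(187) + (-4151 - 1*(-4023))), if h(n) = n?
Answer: -36231/59 ≈ -614.08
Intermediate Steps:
(-43941 + (19880 - 1*12170))/(h(187) + (-4151 - 1*(-4023))) = (-43941 + (19880 - 1*12170))/(187 + (-4151 - 1*(-4023))) = (-43941 + (19880 - 12170))/(187 + (-4151 + 4023)) = (-43941 + 7710)/(187 - 128) = -36231/59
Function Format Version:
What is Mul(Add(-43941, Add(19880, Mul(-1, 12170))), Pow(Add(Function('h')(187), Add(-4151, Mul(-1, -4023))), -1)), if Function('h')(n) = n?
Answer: Rational(-36231, 59) ≈ -614.08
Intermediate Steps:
Mul(Add(-43941, Add(19880, Mul(-1, 12170))), Pow(Add(Function('h')(187), Add(-4151, Mul(-1, -4023))), -1)) = Mul(Add(-43941, Add(19880, Mul(-1, 12170))), Pow(Add(187, Add(-4151, Mul(-1, -4023))), -1)) = Mul(Add(-43941, Add(19880, -12170)), Pow(Add(187, Add(-4151, 4023)), -1)) = Mul(Add(-43941, 7710), Pow(Add(187, -128), -1)) = Mul(-36231, Pow(59, -1)) = Mul(-36231, Rational(1, 59)) = Rational(-36231, 59)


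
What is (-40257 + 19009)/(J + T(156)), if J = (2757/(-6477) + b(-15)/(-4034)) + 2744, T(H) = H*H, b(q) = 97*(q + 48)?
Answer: -185057458688/235840096275 ≈ -0.78467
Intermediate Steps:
b(q) = 4656 + 97*q (b(q) = 97*(48 + q) = 4656 + 97*q)
T(H) = H²
J = 23887991859/8709406 (J = (2757/(-6477) + (4656 + 97*(-15))/(-4034)) + 2744 = (2757*(-1/6477) + (4656 - 1455)*(-1/4034)) + 2744 = (-919/2159 + 3201*(-1/4034)) + 2744 = (-919/2159 - 3201/4034) + 2744 = -10618205/8709406 + 2744 = 23887991859/8709406 ≈ 2742.8)
(-40257 + 19009)/(J + T(156)) = (-40257 + 19009)/(23887991859/8709406 + 156²) = -21248/(23887991859/8709406 + 24336) = -21248/235840096275/8709406 = -21248*8709406/235840096275 = -185057458688/235840096275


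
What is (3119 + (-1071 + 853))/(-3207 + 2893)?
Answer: -2901/314 ≈ -9.2389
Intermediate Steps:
(3119 + (-1071 + 853))/(-3207 + 2893) = (3119 - 218)/(-314) = 2901*(-1/314) = -2901/314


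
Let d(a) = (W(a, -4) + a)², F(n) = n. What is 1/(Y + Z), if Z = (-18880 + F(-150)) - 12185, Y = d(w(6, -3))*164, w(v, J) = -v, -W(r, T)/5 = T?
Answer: 1/929 ≈ 0.0010764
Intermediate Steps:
W(r, T) = -5*T
d(a) = (20 + a)² (d(a) = (-5*(-4) + a)² = (20 + a)²)
Y = 32144 (Y = (20 - 1*6)²*164 = (20 - 6)²*164 = 14²*164 = 196*164 = 32144)
Z = -31215 (Z = (-18880 - 150) - 12185 = -19030 - 12185 = -31215)
1/(Y + Z) = 1/(32144 - 31215) = 1/929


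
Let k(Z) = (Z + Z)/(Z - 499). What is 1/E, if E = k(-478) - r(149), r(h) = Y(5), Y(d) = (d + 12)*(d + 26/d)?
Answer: -4885/842279 ≈ -0.0057997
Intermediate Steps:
Y(d) = (12 + d)*(d + 26/d)
k(Z) = 2*Z/(-499 + Z) (k(Z) = (2*Z)/(-499 + Z) = 2*Z/(-499 + Z))
r(h) = 867/5 (r(h) = 26 + 5² + 12*5 + 312/5 = 26 + 25 + 60 + 312*(⅕) = 26 + 25 + 60 + 312/5 = 867/5)
E = -842279/4885 (E = 2*(-478)/(-499 - 478) - 1*867/5 = 2*(-478)/(-977) - 867/5 = 2*(-478)*(-1/977) - 867/5 = 956/977 - 867/5 = -842279/4885 ≈ -172.42)
1/E = 1/(-842279/4885) = -4885/842279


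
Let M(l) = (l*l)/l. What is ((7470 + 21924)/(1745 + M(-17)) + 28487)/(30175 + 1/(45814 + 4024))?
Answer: 68187977815/72185359248 ≈ 0.94462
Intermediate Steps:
M(l) = l (M(l) = l²/l = l)
((7470 + 21924)/(1745 + M(-17)) + 28487)/(30175 + 1/(45814 + 4024)) = ((7470 + 21924)/(1745 - 17) + 28487)/(30175 + 1/(45814 + 4024)) = (29394/1728 + 28487)/(30175 + 1/49838) = (29394*(1/1728) + 28487)/(30175 + 1/49838) = (1633/96 + 28487)/(1503861651/49838) = (2736385/96)*(49838/1503861651) = 68187977815/72185359248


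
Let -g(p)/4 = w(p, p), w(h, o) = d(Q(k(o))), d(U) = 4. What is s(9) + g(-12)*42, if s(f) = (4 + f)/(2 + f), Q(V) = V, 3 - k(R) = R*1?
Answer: -7379/11 ≈ -670.82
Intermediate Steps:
k(R) = 3 - R
s(f) = (4 + f)/(2 + f)
w(h, o) = 4
g(p) = -16 (g(p) = -4*4 = -16)
s(9) + g(-12)*42 = (4 + 9)/(2 + 9) - 16*42 = 13/11 - 672 = -7379/11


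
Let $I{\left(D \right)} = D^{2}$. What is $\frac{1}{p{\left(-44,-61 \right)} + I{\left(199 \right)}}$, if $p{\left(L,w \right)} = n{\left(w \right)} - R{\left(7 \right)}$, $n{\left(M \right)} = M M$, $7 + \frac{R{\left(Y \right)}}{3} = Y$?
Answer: $\frac{1}{43322} \approx 2.3083 \cdot 10^{-5}$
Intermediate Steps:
$R{\left(Y \right)} = -21 + 3 Y$
$n{\left(M \right)} = M^{2}$
$p{\left(L,w \right)} = w^{2}$ ($p{\left(L,w \right)} = w^{2} - \left(-21 + 3 \cdot 7\right) = w^{2} - \left(-21 + 21\right) = w^{2} - 0 = w^{2} + 0 = w^{2}$)
$\frac{1}{p{\left(-44,-61 \right)} + I{\left(199 \right)}} = \frac{1}{\left(-61\right)^{2} + 199^{2}} = \frac{1}{3721 + 39601} = \frac{1}{43322}$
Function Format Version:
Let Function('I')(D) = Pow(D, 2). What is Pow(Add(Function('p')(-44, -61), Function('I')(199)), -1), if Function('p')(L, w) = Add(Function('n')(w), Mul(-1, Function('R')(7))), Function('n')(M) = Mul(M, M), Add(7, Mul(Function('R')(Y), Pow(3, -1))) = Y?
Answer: Rational(1, 43322) ≈ 2.3083e-5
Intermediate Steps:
Function('R')(Y) = Add(-21, Mul(3, Y))
Function('n')(M) = Pow(M, 2)
Function('p')(L, w) = Pow(w, 2) (Function('p')(L, w) = Add(Pow(w, 2), Mul(-1, Add(-21, Mul(3, 7)))) = Add(Pow(w, 2), Mul(-1, Add(-21, 21))) = Add(Pow(w, 2), Mul(-1, 0)) = Add(Pow(w, 2), 0) = Pow(w, 2))
Pow(Add(Function('p')(-44, -61), Function('I')(199)), -1) = Pow(Add(Pow(-61, 2), Pow(199, 2)), -1) = Pow(Add(3721, 39601), -1) = Pow(43322, -1) = Rational(1, 43322)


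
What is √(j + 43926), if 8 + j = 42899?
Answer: √86817 ≈ 294.65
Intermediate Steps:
j = 42891 (j = -8 + 42899 = 42891)
√(j + 43926) = √(42891 + 43926) = √86817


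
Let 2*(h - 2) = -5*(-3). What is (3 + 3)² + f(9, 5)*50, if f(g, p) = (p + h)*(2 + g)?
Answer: 8011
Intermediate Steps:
h = 19/2 (h = 2 + (-5*(-3))/2 = 2 + (½)*15 = 2 + 15/2 = 19/2 ≈ 9.5000)
f(g, p) = (2 + g)*(19/2 + p) (f(g, p) = (p + 19/2)*(2 + g) = (19/2 + p)*(2 + g) = (2 + g)*(19/2 + p))
(3 + 3)² + f(9, 5)*50 = (3 + 3)² + (19 + 2*5 + (19/2)*9 + 9*5)*50 = 6² + (19 + 10 + 171/2 + 45)*50 = 36 + (319/2)*50 = 36 + 7975 = 8011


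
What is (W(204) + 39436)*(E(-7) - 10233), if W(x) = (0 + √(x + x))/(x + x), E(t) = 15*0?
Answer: -403548588 - 3411*√102/68 ≈ -4.0355e+8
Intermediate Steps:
E(t) = 0
W(x) = √2/(2*√x) (W(x) = (0 + √(2*x))/((2*x)) = (0 + √2*√x)*(1/(2*x)) = (√2*√x)*(1/(2*x)) = √2/(2*√x))
(W(204) + 39436)*(E(-7) - 10233) = (√2/(2*√204) + 39436)*(0 - 10233) = (√2*(√51/102)/2 + 39436)*(-10233) = (√102/204 + 39436)*(-10233) = (39436 + √102/204)*(-10233) = -403548588 - 3411*√102/68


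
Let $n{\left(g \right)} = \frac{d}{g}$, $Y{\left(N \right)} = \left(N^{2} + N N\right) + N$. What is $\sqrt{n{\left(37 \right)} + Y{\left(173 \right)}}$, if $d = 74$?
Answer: $\sqrt{60033} \approx 245.02$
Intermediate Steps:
$Y{\left(N \right)} = N + 2 N^{2}$ ($Y{\left(N \right)} = \left(N^{2} + N^{2}\right) + N = 2 N^{2} + N = N + 2 N^{2}$)
$n{\left(g \right)} = \frac{74}{g}$
$\sqrt{n{\left(37 \right)} + Y{\left(173 \right)}} = \sqrt{\frac{74}{37} + 173 \left(1 + 2 \cdot 173\right)} = \sqrt{74 \cdot \frac{1}{37} + 173 \left(1 + 346\right)} = \sqrt{2 + 173 \cdot 347} = \sqrt{2 + 60031} = \sqrt{60033}$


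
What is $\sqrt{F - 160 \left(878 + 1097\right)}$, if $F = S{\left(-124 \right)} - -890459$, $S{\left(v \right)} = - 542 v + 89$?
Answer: $2 \sqrt{160439} \approx 801.1$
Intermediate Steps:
$S{\left(v \right)} = 89 - 542 v$
$F = 957756$ ($F = \left(89 - -67208\right) - -890459 = \left(89 + 67208\right) + 890459 = 67297 + 890459 = 957756$)
$\sqrt{F - 160 \left(878 + 1097\right)} = \sqrt{957756 - 160 \left(878 + 1097\right)} = \sqrt{957756 - 316000} = \sqrt{641756} = 2 \sqrt{160439}$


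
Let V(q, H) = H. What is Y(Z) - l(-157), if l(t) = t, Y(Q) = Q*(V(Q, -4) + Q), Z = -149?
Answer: 22954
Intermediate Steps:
Y(Q) = Q*(-4 + Q)
Y(Z) - l(-157) = -149*(-4 - 149) - 1*(-157) = -149*(-153) + 157 = 22797 + 157 = 22954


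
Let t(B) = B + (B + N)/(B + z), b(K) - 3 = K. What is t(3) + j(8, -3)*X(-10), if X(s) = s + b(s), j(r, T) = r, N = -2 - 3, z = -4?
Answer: -131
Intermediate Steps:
b(K) = 3 + K
N = -5
t(B) = B + (-5 + B)/(-4 + B) (t(B) = B + (B - 5)/(B - 4) = B + (-5 + B)/(-4 + B))
X(s) = 3 + 2*s (X(s) = s + (3 + s) = 3 + 2*s)
t(3) + j(8, -3)*X(-10) = (-5 + 3² - 3*3)/(-4 + 3) + 8*(3 + 2*(-10)) = (-5 + 9 - 9)/(-1) + 8*(3 - 20) = -1*(-5) + 8*(-17) = 5 - 136 = -131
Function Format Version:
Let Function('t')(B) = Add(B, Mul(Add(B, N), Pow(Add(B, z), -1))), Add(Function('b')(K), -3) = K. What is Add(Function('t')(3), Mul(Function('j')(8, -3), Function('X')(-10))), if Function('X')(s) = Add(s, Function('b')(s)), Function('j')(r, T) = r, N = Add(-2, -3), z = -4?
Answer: -131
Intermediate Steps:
Function('b')(K) = Add(3, K)
N = -5
Function('t')(B) = Add(B, Mul(Pow(Add(-4, B), -1), Add(-5, B))) (Function('t')(B) = Add(B, Mul(Add(B, -5), Pow(Add(B, -4), -1))) = Add(B, Mul(Add(-5, B), Pow(Add(-4, B), -1))) = Add(B, Mul(Pow(Add(-4, B), -1), Add(-5, B))))
Function('X')(s) = Add(3, Mul(2, s)) (Function('X')(s) = Add(s, Add(3, s)) = Add(3, Mul(2, s)))
Add(Function('t')(3), Mul(Function('j')(8, -3), Function('X')(-10))) = Add(Mul(Pow(Add(-4, 3), -1), Add(-5, Pow(3, 2), Mul(-3, 3))), Mul(8, Add(3, Mul(2, -10)))) = Add(Mul(Pow(-1, -1), Add(-5, 9, -9)), Mul(8, Add(3, -20))) = Add(Mul(-1, -5), Mul(8, -17)) = Add(5, -136) = -131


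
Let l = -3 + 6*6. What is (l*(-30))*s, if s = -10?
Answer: 9900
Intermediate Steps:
l = 33 (l = -3 + 36 = 33)
(l*(-30))*s = (33*(-30))*(-10) = -990*(-10) = 9900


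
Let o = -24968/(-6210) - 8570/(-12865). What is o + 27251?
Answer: 217750178717/7989165 ≈ 27256.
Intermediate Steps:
o = 37443302/7989165 (o = -24968*(-1/6210) - 8570*(-1/12865) = 12484/3105 + 1714/2573 = 37443302/7989165 ≈ 4.6868)
o + 27251 = 37443302/7989165 + 27251 = 217750178717/7989165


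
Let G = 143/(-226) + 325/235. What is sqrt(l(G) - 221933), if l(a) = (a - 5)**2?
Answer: I*sqrt(25037971136891)/10622 ≈ 471.08*I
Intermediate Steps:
G = 7969/10622 (G = 143*(-1/226) + 325*(1/235) = -143/226 + 65/47 = 7969/10622 ≈ 0.75024)
l(a) = (-5 + a)**2
sqrt(l(G) - 221933) = sqrt((-5 + 7969/10622)**2 - 221933) = sqrt((-45141/10622)**2 - 221933) = sqrt(2037709881/112826884 - 221933) = sqrt(-25037971136891/112826884) = I*sqrt(25037971136891)/10622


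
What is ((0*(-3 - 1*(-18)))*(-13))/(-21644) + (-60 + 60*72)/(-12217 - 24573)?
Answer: -426/3679 ≈ -0.11579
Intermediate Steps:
((0*(-3 - 1*(-18)))*(-13))/(-21644) + (-60 + 60*72)/(-12217 - 24573) = ((0*(-3 + 18))*(-13))*(-1/21644) + (-60 + 4320)/(-36790) = ((0*15)*(-13))*(-1/21644) + 4260*(-1/36790) = (0*(-13))*(-1/21644) - 426/3679 = 0*(-1/21644) - 426/3679 = 0 - 426/3679 = -426/3679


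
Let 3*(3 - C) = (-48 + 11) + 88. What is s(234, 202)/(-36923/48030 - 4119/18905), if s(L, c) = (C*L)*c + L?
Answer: 120132614770740/179172977 ≈ 6.7048e+5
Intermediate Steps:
C = -14 (C = 3 - ((-48 + 11) + 88)/3 = 3 - (-37 + 88)/3 = 3 - ⅓*51 = 3 - 17 = -14)
s(L, c) = L - 14*L*c (s(L, c) = (-14*L)*c + L = -14*L*c + L = L - 14*L*c)
s(234, 202)/(-36923/48030 - 4119/18905) = (234*(1 - 14*202))/(-36923/48030 - 4119/18905) = (234*(1 - 2828))/(-36923*1/48030 - 4119*1/18905) = (234*(-2827))/(-36923/48030 - 4119/18905) = -661518/(-179172977/181601430) = -661518*(-181601430/179172977) = 120132614770740/179172977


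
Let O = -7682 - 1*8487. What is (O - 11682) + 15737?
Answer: -12114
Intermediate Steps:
O = -16169 (O = -7682 - 8487 = -16169)
(O - 11682) + 15737 = (-16169 - 11682) + 15737 = -27851 + 15737 = -12114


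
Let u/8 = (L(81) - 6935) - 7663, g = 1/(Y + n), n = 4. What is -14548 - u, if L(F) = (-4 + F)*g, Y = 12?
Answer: 204395/2 ≈ 1.0220e+5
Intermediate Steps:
g = 1/16 (g = 1/(12 + 4) = 1/16 ≈ 0.062500)
L(F) = -1/4 + F/16 (L(F) = (-4 + F)*(1/16) = -1/4 + F/16)
u = -233491/2 (u = 8*(((-1/4 + (1/16)*81) - 6935) - 7663) = 8*(((-1/4 + 81/16) - 6935) - 7663) = 8*((77/16 - 6935) - 7663) = 8*(-110883/16 - 7663) = 8*(-233491/16) = -233491/2 ≈ -1.1675e+5)
-14548 - u = -14548 - 1*(-233491/2) = -14548 + 233491/2 = 204395/2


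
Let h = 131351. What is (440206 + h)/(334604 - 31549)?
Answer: 571557/303055 ≈ 1.8860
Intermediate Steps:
(440206 + h)/(334604 - 31549) = (440206 + 131351)/(334604 - 31549) = 571557/303055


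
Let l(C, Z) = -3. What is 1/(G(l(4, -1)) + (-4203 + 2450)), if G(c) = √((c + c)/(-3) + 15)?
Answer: -1753/3072992 - √17/3072992 ≈ -0.00057180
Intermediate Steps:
G(c) = √(15 - 2*c/3) (G(c) = √((2*c)*(-⅓) + 15) = √(-2*c/3 + 15) = √(15 - 2*c/3))
1/(G(l(4, -1)) + (-4203 + 2450)) = 1/(√(135 - 6*(-3))/3 + (-4203 + 2450)) = 1/(√(135 + 18)/3 - 1753) = 1/(√153/3 - 1753) = 1/((3*√17)/3 - 1753) = 1/(√17 - 1753) = 1/(-1753 + √17)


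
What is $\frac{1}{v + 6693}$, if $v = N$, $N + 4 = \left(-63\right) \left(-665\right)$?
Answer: $\frac{1}{48584} \approx 2.0583 \cdot 10^{-5}$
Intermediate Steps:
$N = 41891$ ($N = -4 - -41895 = -4 + 41895 = 41891$)
$v = 41891$
$\frac{1}{v + 6693} = \frac{1}{41891 + 6693} = \frac{1}{48584}$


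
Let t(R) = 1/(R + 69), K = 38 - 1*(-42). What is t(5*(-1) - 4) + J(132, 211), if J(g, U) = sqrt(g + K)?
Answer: 1/60 + 2*sqrt(53) ≈ 14.577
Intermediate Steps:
K = 80 (K = 38 + 42 = 80)
t(R) = 1/(69 + R)
J(g, U) = sqrt(80 + g) (J(g, U) = sqrt(g + 80) = sqrt(80 + g))
t(5*(-1) - 4) + J(132, 211) = 1/(69 + (5*(-1) - 4)) + sqrt(80 + 132) = 1/(69 + (-5 - 4)) + sqrt(212) = 1/(69 - 9) + 2*sqrt(53) = 1/60 + 2*sqrt(53)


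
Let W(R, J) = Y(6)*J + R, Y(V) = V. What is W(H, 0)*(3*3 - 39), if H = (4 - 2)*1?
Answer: -60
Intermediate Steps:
H = 2 (H = 2*1 = 2)
W(R, J) = R + 6*J (W(R, J) = 6*J + R = R + 6*J)
W(H, 0)*(3*3 - 39) = (2 + 6*0)*(3*3 - 39) = (2 + 0)*(9 - 39) = 2*(-30) = -60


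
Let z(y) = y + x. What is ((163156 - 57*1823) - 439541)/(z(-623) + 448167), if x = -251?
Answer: -54328/63899 ≈ -0.85022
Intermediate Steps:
z(y) = -251 + y (z(y) = y - 251 = -251 + y)
((163156 - 57*1823) - 439541)/(z(-623) + 448167) = ((163156 - 57*1823) - 439541)/((-251 - 623) + 448167) = ((163156 - 103911) - 439541)/(-874 + 448167) = (59245 - 439541)/447293 = -380296*1/447293 = -54328/63899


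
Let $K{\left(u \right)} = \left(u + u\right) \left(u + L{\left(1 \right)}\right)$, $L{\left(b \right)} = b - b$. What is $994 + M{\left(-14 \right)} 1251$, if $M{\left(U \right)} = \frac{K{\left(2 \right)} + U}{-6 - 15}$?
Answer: $\frac{9460}{7} \approx 1351.4$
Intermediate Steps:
$L{\left(b \right)} = 0$
$K{\left(u \right)} = 2 u^{2}$ ($K{\left(u \right)} = \left(u + u\right) \left(u + 0\right) = 2 u u = 2 u^{2}$)
$M{\left(U \right)} = - \frac{8}{21} - \frac{U}{21}$ ($M{\left(U \right)} = \frac{2 \cdot 2^{2} + U}{-6 - 15} = \frac{2 \cdot 4 + U}{-21} = \left(8 + U\right) \left(- \frac{1}{21}\right) = - \frac{8}{21} - \frac{U}{21}$)
$994 + M{\left(-14 \right)} 1251 = 994 + \left(- \frac{8}{21} - - \frac{2}{3}\right) 1251 = 994 + \left(- \frac{8}{21} + \frac{2}{3}\right) 1251 = 994 + \frac{2}{7} \cdot 1251 = 994 + \frac{2502}{7} = \frac{9460}{7}$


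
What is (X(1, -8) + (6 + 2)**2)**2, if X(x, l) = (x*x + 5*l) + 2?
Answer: 729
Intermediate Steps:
X(x, l) = 2 + x**2 + 5*l (X(x, l) = (x**2 + 5*l) + 2 = 2 + x**2 + 5*l)
(X(1, -8) + (6 + 2)**2)**2 = ((2 + 1**2 + 5*(-8)) + (6 + 2)**2)**2 = ((2 + 1 - 40) + 8**2)**2 = (-37 + 64)**2 = 27**2 = 729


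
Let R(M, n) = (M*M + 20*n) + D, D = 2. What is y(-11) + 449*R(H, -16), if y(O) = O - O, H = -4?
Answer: -135598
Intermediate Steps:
y(O) = 0
R(M, n) = 2 + M**2 + 20*n (R(M, n) = (M*M + 20*n) + 2 = (M**2 + 20*n) + 2 = 2 + M**2 + 20*n)
y(-11) + 449*R(H, -16) = 0 + 449*(2 + (-4)**2 + 20*(-16)) = 0 + 449*(2 + 16 - 320) = 0 + 449*(-302) = 0 - 135598 = -135598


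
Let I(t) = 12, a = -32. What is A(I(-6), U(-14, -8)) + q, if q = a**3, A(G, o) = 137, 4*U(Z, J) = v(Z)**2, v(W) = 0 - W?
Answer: -32631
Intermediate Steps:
v(W) = -W
U(Z, J) = Z**2/4 (U(Z, J) = (-Z)**2/4 = Z**2/4)
q = -32768 (q = (-32)**3 = -32768)
A(I(-6), U(-14, -8)) + q = 137 - 32768 = -32631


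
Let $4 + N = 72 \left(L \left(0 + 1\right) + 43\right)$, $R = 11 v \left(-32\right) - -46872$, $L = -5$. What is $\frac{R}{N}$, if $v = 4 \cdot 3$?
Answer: $\frac{10662}{683} \approx 15.611$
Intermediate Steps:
$v = 12$
$R = 42648$ ($R = 11 \cdot 12 \left(-32\right) - -46872 = 132 \left(-32\right) + 46872 = -4224 + 46872 = 42648$)
$N = 2732$ ($N = -4 + 72 \left(- 5 \left(0 + 1\right) + 43\right) = -4 + 72 \left(\left(-5\right) 1 + 43\right) = -4 + 72 \left(-5 + 43\right) = -4 + 72 \cdot 38 = -4 + 2736 = 2732$)
$\frac{R}{N} = \frac{42648}{2732} = 42648 \cdot \frac{1}{2732} = \frac{10662}{683}$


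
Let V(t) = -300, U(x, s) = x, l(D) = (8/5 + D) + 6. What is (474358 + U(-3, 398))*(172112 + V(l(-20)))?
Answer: 81499881260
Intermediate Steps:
l(D) = 38/5 + D (l(D) = (8*(⅕) + D) + 6 = (8/5 + D) + 6 = 38/5 + D)
(474358 + U(-3, 398))*(172112 + V(l(-20))) = (474358 - 3)*(172112 - 300) = 474355*171812 = 81499881260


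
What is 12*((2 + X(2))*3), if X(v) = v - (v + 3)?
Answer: -36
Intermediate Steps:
X(v) = -3 (X(v) = v - (3 + v) = v + (-3 - v) = -3)
12*((2 + X(2))*3) = 12*((2 - 3)*3) = 12*(-1*3) = 12*(-3) = -36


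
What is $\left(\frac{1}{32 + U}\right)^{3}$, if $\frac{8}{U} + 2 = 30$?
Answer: $\frac{343}{11543176} \approx 2.9715 \cdot 10^{-5}$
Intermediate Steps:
$U = \frac{2}{7}$ ($U = \frac{8}{-2 + 30} = \frac{8}{28} = 8 \cdot \frac{1}{28} = \frac{2}{7} \approx 0.28571$)
$\left(\frac{1}{32 + U}\right)^{3} = \left(\frac{1}{32 + \frac{2}{7}}\right)^{3} = \left(\frac{1}{\frac{226}{7}}\right)^{3} = \left(\frac{7}{226}\right)^{3} = \frac{343}{11543176}$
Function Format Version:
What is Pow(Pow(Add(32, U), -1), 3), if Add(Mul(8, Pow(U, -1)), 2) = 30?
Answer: Rational(343, 11543176) ≈ 2.9715e-5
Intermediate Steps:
U = Rational(2, 7) (U = Mul(8, Pow(Add(-2, 30), -1)) = Mul(8, Pow(28, -1)) = Mul(8, Rational(1, 28)) = Rational(2, 7) ≈ 0.28571)
Pow(Pow(Add(32, U), -1), 3) = Pow(Pow(Add(32, Rational(2, 7)), -1), 3) = Pow(Pow(Rational(226, 7), -1), 3) = Pow(Rational(7, 226), 3) = Rational(343, 11543176)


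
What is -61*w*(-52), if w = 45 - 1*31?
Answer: 44408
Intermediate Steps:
w = 14 (w = 45 - 31 = 14)
-61*w*(-52) = -61*14*(-52) = -854*(-52) = 44408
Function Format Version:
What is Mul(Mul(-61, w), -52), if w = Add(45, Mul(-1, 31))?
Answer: 44408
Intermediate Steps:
w = 14 (w = Add(45, -31) = 14)
Mul(Mul(-61, w), -52) = Mul(Mul(-61, 14), -52) = Mul(-854, -52) = 44408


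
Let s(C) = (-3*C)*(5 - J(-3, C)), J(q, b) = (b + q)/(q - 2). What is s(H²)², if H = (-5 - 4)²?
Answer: 16789211307629721/25 ≈ 6.7157e+14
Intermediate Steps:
H = 81 (H = (-9)² = 81)
J(q, b) = (b + q)/(-2 + q)
s(C) = -3*C*(22/5 + C/5) (s(C) = (-3*C)*(5 - (C - 3)/(-2 - 3)) = (-3*C)*(5 - (-3 + C)/(-5)) = (-3*C)*(5 - (-1)*(-3 + C)/5) = (-3*C)*(5 - (⅗ - C/5)) = (-3*C)*(5 + (-⅗ + C/5)) = (-3*C)*(22/5 + C/5) = -3*C*(22/5 + C/5))
s(H²)² = (-⅗*81²*(22 + 81²))² = (-⅗*6561*(22 + 6561))² = (-⅗*6561*6583)² = (-129573189/5)² = 16789211307629721/25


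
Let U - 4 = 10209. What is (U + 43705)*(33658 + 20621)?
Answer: 2926615122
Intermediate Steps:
U = 10213 (U = 4 + 10209 = 10213)
(U + 43705)*(33658 + 20621) = (10213 + 43705)*(33658 + 20621) = 53918*54279 = 2926615122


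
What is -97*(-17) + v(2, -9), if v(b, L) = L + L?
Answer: 1631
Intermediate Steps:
v(b, L) = 2*L
-97*(-17) + v(2, -9) = -97*(-17) + 2*(-9) = 1649 - 18 = 1631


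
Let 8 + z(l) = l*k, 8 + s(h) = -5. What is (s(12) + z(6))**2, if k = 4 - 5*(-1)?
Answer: 1089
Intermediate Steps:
k = 9 (k = 4 + 5 = 9)
s(h) = -13 (s(h) = -8 - 5 = -13)
z(l) = -8 + 9*l (z(l) = -8 + l*9 = -8 + 9*l)
(s(12) + z(6))**2 = (-13 + (-8 + 9*6))**2 = (-13 + (-8 + 54))**2 = (-13 + 46)**2 = 33**2 = 1089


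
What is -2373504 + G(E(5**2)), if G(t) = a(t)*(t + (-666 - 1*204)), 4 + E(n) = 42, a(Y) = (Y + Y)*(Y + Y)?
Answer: -7179136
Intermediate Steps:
a(Y) = 4*Y**2 (a(Y) = (2*Y)*(2*Y) = 4*Y**2)
E(n) = 38 (E(n) = -4 + 42 = 38)
G(t) = 4*t**2*(-870 + t) (G(t) = (4*t**2)*(t + (-666 - 1*204)) = (4*t**2)*(t + (-666 - 204)) = (4*t**2)*(t - 870) = (4*t**2)*(-870 + t) = 4*t**2*(-870 + t))
-2373504 + G(E(5**2)) = -2373504 + 4*38**2*(-870 + 38) = -2373504 + 4*1444*(-832) = -2373504 - 4805632 = -7179136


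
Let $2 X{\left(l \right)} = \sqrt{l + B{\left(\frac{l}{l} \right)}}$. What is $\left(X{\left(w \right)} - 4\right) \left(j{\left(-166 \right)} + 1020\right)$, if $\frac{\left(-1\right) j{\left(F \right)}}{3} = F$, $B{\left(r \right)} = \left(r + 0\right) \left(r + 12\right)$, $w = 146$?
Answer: $-6072 + 759 \sqrt{159} \approx 3498.6$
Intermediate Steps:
$B{\left(r \right)} = r \left(12 + r\right)$
$j{\left(F \right)} = - 3 F$
$X{\left(l \right)} = \frac{\sqrt{13 + l}}{2}$ ($X{\left(l \right)} = \frac{\sqrt{l + \frac{l}{l} \left(12 + \frac{l}{l}\right)}}{2} = \frac{\sqrt{l + 1 \left(12 + 1\right)}}{2} = \frac{\sqrt{l + 1 \cdot 13}}{2} = \frac{\sqrt{l + 13}}{2} = \frac{\sqrt{13 + l}}{2}$)
$\left(X{\left(w \right)} - 4\right) \left(j{\left(-166 \right)} + 1020\right) = \left(\frac{\sqrt{13 + 146}}{2} - 4\right) \left(\left(-3\right) \left(-166\right) + 1020\right) = \left(\frac{\sqrt{159}}{2} - 4\right) \left(498 + 1020\right) = \left(-4 + \frac{\sqrt{159}}{2}\right) 1518 = -6072 + 759 \sqrt{159}$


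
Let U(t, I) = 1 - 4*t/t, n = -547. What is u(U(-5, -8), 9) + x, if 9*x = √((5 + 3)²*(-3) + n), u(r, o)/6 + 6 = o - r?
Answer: 36 + I*√739/9 ≈ 36.0 + 3.0205*I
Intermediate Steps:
U(t, I) = -3 (U(t, I) = 1 - 4*1 = 1 - 4 = -3)
u(r, o) = -36 - 6*r + 6*o (u(r, o) = -36 + 6*(o - r) = -36 + (-6*r + 6*o) = -36 - 6*r + 6*o)
x = I*√739/9 (x = √((5 + 3)²*(-3) - 547)/9 = √(8²*(-3) - 547)/9 = √(64*(-3) - 547)/9 = √(-192 - 547)/9 = √(-739)/9 = (I*√739)/9 = I*√739/9 ≈ 3.0205*I)
u(U(-5, -8), 9) + x = (-36 - 6*(-3) + 6*9) + I*√739/9 = (-36 + 18 + 54) + I*√739/9 = 36 + I*√739/9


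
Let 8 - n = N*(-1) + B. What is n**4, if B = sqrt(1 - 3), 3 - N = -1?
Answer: (12 - I*sqrt(2))**4 ≈ 19012.0 - 9639.3*I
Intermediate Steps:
N = 4 (N = 3 - 1*(-1) = 3 + 1 = 4)
B = I*sqrt(2) (B = sqrt(-2) = I*sqrt(2) ≈ 1.4142*I)
n = 12 - I*sqrt(2) (n = 8 - (4*(-1) + I*sqrt(2)) = 8 - (-4 + I*sqrt(2)) = 8 + (4 - I*sqrt(2)) = 12 - I*sqrt(2) ≈ 12.0 - 1.4142*I)
n**4 = (12 - I*sqrt(2))**4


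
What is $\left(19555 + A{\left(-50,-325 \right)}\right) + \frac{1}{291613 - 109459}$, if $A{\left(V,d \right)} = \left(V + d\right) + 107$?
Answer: $\frac{3513204199}{182154} \approx 19287.0$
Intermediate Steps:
$A{\left(V,d \right)} = 107 + V + d$
$\left(19555 + A{\left(-50,-325 \right)}\right) + \frac{1}{291613 - 109459} = \left(19555 - 268\right) + \frac{1}{291613 - 109459} = \left(19555 - 268\right) + \frac{1}{182154} = 19287 + \frac{1}{182154} = \frac{3513204199}{182154}$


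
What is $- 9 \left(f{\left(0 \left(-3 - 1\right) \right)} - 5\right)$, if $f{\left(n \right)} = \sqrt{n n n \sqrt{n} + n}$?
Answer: $45$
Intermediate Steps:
$f{\left(n \right)} = \sqrt{n + n^{\frac{7}{2}}}$ ($f{\left(n \right)} = \sqrt{n^{2} n \sqrt{n} + n} = \sqrt{n^{3} \sqrt{n} + n} = \sqrt{n^{\frac{7}{2}} + n} = \sqrt{n + n^{\frac{7}{2}}}$)
$- 9 \left(f{\left(0 \left(-3 - 1\right) \right)} - 5\right) = - 9 \left(\sqrt{0 \left(-3 - 1\right) + \left(0 \left(-3 - 1\right)\right)^{\frac{7}{2}}} - 5\right) = - 9 \left(\sqrt{0 \left(-4\right) + \left(0 \left(-4\right)\right)^{\frac{7}{2}}} - 5\right) = - 9 \left(\sqrt{0 + 0^{\frac{7}{2}}} - 5\right) = - 9 \left(\sqrt{0 + 0} - 5\right) = - 9 \left(\sqrt{0} - 5\right) = - 9 \left(0 - 5\right) = \left(-9\right) \left(-5\right) = 45$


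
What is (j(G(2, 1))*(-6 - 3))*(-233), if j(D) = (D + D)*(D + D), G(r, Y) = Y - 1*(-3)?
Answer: 134208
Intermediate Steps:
G(r, Y) = 3 + Y (G(r, Y) = Y + 3 = 3 + Y)
j(D) = 4*D² (j(D) = (2*D)*(2*D) = 4*D²)
(j(G(2, 1))*(-6 - 3))*(-233) = ((4*(3 + 1)²)*(-6 - 3))*(-233) = ((4*4²)*(-9))*(-233) = ((4*16)*(-9))*(-233) = (64*(-9))*(-233) = -576*(-233) = 134208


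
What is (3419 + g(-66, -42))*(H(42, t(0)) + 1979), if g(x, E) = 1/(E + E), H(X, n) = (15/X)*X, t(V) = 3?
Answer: 286333415/42 ≈ 6.8175e+6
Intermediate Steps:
H(X, n) = 15
g(x, E) = 1/(2*E)
(3419 + g(-66, -42))*(H(42, t(0)) + 1979) = (3419 + (1/2)/(-42))*(15 + 1979) = (3419 + (1/2)*(-1/42))*1994 = (3419 - 1/84)*1994 = (287195/84)*1994 = 286333415/42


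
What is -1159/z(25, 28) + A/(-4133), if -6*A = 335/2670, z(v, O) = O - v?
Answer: -5115876929/13242132 ≈ -386.33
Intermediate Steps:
A = -67/3204 (A = -335/(6*2670) = -⅙*67/534 = -67/3204 ≈ -0.020911)
-1159/z(25, 28) + A/(-4133) = -1159/(28 - 1*25) - 67/3204/(-4133) = -1159/(28 - 25) - 67/3204*(-1/4133) = -1159/3 + 67/13242132 = -5115876929/13242132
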